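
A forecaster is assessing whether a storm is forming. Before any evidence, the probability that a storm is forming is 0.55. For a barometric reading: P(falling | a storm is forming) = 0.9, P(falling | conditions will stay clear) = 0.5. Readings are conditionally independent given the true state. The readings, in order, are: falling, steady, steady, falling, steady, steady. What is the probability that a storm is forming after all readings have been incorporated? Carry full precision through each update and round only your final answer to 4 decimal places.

0.0063

After 'falling': P(storm) = 0.9·0.5500 / (0.9·0.5500 + 0.5·0.4500) ≈ 0.6875
After 'steady': P(storm) = 0.1·0.6875 / (0.1·0.6875 + 0.5·0.3125) ≈ 0.3056
After 'steady': P(storm) = 0.1·0.3056 / (0.1·0.3056 + 0.5·0.6944) ≈ 0.0809
After 'falling': P(storm) = 0.9·0.0809 / (0.9·0.0809 + 0.5·0.9191) ≈ 0.1367
After 'steady': P(storm) = 0.1·0.1367 / (0.1·0.1367 + 0.5·0.8633) ≈ 0.0307
After 'steady': P(storm) = 0.1·0.0307 / (0.1·0.0307 + 0.5·0.9693) ≈ 0.0063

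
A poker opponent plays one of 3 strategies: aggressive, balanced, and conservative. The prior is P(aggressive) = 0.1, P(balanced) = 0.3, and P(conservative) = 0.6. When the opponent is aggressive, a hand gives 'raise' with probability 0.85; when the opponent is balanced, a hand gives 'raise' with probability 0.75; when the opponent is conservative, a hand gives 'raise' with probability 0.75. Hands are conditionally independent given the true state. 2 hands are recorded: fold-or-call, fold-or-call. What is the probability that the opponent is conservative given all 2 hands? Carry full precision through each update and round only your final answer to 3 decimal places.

After 'fold-or-call': normaliser = 0.15·0.1000 + 0.25·0.3000 + 0.25·0.6000; P(aggressive) ≈ 0.0625, P(balanced) ≈ 0.3125, P(conservative) ≈ 0.6250
After 'fold-or-call': normaliser = 0.15·0.0625 + 0.25·0.3125 + 0.25·0.6250; P(aggressive) ≈ 0.0385, P(balanced) ≈ 0.3205, P(conservative) ≈ 0.6410

0.641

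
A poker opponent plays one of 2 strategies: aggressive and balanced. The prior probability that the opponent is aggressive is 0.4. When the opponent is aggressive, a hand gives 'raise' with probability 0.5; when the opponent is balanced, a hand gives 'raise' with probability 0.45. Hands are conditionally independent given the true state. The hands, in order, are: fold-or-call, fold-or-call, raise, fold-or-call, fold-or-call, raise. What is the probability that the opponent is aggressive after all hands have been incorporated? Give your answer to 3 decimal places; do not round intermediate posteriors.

0.360

After 'fold-or-call': P(aggressive) = 0.5·0.4000 / (0.5·0.4000 + 0.55·0.6000) ≈ 0.3774
After 'fold-or-call': P(aggressive) = 0.5·0.3774 / (0.5·0.3774 + 0.55·0.6226) ≈ 0.3552
After 'raise': P(aggressive) = 0.5·0.3552 / (0.5·0.3552 + 0.45·0.6448) ≈ 0.3797
After 'fold-or-call': P(aggressive) = 0.5·0.3797 / (0.5·0.3797 + 0.55·0.6203) ≈ 0.3575
After 'fold-or-call': P(aggressive) = 0.5·0.3575 / (0.5·0.3575 + 0.55·0.6425) ≈ 0.3360
After 'raise': P(aggressive) = 0.5·0.3360 / (0.5·0.3360 + 0.45·0.6640) ≈ 0.3599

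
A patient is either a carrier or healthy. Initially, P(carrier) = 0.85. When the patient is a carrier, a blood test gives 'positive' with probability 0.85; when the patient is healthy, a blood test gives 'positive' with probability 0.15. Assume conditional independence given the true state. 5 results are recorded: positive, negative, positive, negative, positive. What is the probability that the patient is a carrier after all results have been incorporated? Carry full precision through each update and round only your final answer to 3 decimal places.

0.970

After 'positive': P(carrier) = 0.85·0.8500 / (0.85·0.8500 + 0.15·0.1500) ≈ 0.9698
After 'negative': P(carrier) = 0.15·0.9698 / (0.15·0.9698 + 0.85·0.0302) ≈ 0.8500
After 'positive': P(carrier) = 0.85·0.8500 / (0.85·0.8500 + 0.15·0.1500) ≈ 0.9698
After 'negative': P(carrier) = 0.15·0.9698 / (0.15·0.9698 + 0.85·0.0302) ≈ 0.8500
After 'positive': P(carrier) = 0.85·0.8500 / (0.85·0.8500 + 0.15·0.1500) ≈ 0.9698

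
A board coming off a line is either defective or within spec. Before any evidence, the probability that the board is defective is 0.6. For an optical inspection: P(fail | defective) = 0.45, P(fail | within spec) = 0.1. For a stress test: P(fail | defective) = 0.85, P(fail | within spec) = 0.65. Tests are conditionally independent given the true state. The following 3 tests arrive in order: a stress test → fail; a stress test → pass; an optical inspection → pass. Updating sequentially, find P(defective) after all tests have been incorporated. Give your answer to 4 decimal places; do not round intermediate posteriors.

0.3394

After a stress test='fail': P(defective) = 0.85·0.6000 / (0.85·0.6000 + 0.65·0.4000) ≈ 0.6623
After a stress test='pass': P(defective) = 0.15·0.6623 / (0.15·0.6623 + 0.35·0.3377) ≈ 0.4567
After an optical inspection='pass': P(defective) = 0.55·0.4567 / (0.55·0.4567 + 0.9·0.5433) ≈ 0.3394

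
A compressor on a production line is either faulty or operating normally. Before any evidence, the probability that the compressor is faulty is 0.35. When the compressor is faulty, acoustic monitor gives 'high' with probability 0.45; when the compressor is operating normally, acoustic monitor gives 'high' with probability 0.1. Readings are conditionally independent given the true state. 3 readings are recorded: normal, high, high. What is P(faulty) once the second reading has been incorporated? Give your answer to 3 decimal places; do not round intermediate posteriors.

After 'normal': P(faulty) = 0.55·0.3500 / (0.55·0.3500 + 0.9·0.6500) ≈ 0.2476
After 'high': P(faulty) = 0.45·0.2476 / (0.45·0.2476 + 0.1·0.7524) ≈ 0.5969

0.597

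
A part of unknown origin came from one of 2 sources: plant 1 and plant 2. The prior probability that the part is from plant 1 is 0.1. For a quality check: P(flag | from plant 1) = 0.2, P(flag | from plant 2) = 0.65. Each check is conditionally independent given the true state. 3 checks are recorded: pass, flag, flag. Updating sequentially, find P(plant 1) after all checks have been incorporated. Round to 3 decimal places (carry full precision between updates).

0.023

After 'pass': P(plant 1) = 0.8·0.1000 / (0.8·0.1000 + 0.35·0.9000) ≈ 0.2025
After 'flag': P(plant 1) = 0.2·0.2025 / (0.2·0.2025 + 0.65·0.7975) ≈ 0.0725
After 'flag': P(plant 1) = 0.2·0.0725 / (0.2·0.0725 + 0.65·0.9275) ≈ 0.0235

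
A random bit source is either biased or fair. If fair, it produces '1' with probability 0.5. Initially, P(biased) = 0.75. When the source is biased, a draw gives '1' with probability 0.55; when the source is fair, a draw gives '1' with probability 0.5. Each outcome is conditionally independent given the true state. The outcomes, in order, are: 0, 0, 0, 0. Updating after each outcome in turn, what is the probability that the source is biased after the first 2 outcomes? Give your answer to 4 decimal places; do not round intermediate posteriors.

0.7085

After '0': P(biased) = 0.45·0.7500 / (0.45·0.7500 + 0.5·0.2500) ≈ 0.7297
After '0': P(biased) = 0.45·0.7297 / (0.45·0.7297 + 0.5·0.2703) ≈ 0.7085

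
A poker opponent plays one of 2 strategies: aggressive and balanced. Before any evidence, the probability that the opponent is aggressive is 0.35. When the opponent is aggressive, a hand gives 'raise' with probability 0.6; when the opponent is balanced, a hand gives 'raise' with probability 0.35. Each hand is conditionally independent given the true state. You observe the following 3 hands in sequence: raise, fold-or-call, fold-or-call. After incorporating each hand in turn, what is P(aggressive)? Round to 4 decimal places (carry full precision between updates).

Apply Bayes' rule sequentially, carrying P(aggressive) forward.
After 'raise': P(aggressive) = 0.6·0.3500 / (0.6·0.3500 + 0.35·0.6500) ≈ 0.4800
After 'fold-or-call': P(aggressive) = 0.4·0.4800 / (0.4·0.4800 + 0.65·0.5200) ≈ 0.3623
After 'fold-or-call': P(aggressive) = 0.4·0.3623 / (0.4·0.3623 + 0.65·0.6377) ≈ 0.2590

0.2590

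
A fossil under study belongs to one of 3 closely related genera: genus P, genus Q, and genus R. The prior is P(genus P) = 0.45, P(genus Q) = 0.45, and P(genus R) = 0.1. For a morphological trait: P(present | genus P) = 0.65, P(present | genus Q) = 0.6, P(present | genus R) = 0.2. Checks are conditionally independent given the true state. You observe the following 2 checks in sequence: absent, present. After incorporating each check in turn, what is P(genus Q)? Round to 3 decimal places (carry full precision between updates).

0.477

After 'absent': normaliser = 0.35·0.4500 + 0.4·0.4500 + 0.8·0.1000; P(genus P) ≈ 0.3772, P(genus Q) ≈ 0.4311, P(genus R) ≈ 0.1916
After 'present': normaliser = 0.65·0.3772 + 0.6·0.4311 + 0.2·0.1916; P(genus P) ≈ 0.4522, P(genus Q) ≈ 0.4771, P(genus R) ≈ 0.0707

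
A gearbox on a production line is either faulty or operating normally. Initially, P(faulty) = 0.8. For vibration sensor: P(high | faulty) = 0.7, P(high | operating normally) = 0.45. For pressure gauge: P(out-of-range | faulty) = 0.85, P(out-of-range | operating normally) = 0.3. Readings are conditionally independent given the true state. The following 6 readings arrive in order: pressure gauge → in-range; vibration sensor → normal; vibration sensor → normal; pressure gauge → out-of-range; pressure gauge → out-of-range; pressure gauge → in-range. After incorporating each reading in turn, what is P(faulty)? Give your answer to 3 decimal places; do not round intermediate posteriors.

0.305

Apply Bayes' rule sequentially, carrying P(faulty) forward.
After pressure gauge='in-range': P(faulty) = 0.15·0.8000 / (0.15·0.8000 + 0.7·0.2000) ≈ 0.4615
After vibration sensor='normal': P(faulty) = 0.3·0.4615 / (0.3·0.4615 + 0.55·0.5385) ≈ 0.3186
After vibration sensor='normal': P(faulty) = 0.3·0.3186 / (0.3·0.3186 + 0.55·0.6814) ≈ 0.2032
After pressure gauge='out-of-range': P(faulty) = 0.85·0.2032 / (0.85·0.2032 + 0.3·0.7968) ≈ 0.4195
After pressure gauge='out-of-range': P(faulty) = 0.85·0.4195 / (0.85·0.4195 + 0.3·0.5805) ≈ 0.6718
After pressure gauge='in-range': P(faulty) = 0.15·0.6718 / (0.15·0.6718 + 0.7·0.3282) ≈ 0.3049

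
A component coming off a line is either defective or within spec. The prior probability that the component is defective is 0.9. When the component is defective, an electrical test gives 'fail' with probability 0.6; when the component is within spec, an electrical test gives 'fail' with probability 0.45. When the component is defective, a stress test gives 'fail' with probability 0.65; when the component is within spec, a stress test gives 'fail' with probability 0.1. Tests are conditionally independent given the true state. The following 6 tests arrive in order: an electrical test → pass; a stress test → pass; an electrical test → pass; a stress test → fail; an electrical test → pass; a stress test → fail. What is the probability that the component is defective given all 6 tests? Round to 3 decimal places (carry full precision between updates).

0.983

After an electrical test='pass': P(defective) = 0.4·0.9000 / (0.4·0.9000 + 0.55·0.1000) ≈ 0.8675
After a stress test='pass': P(defective) = 0.35·0.8675 / (0.35·0.8675 + 0.9·0.1325) ≈ 0.7179
After an electrical test='pass': P(defective) = 0.4·0.7179 / (0.4·0.7179 + 0.55·0.2821) ≈ 0.6493
After a stress test='fail': P(defective) = 0.65·0.6493 / (0.65·0.6493 + 0.1·0.3507) ≈ 0.9233
After an electrical test='pass': P(defective) = 0.4·0.9233 / (0.4·0.9233 + 0.55·0.0767) ≈ 0.8974
After a stress test='fail': P(defective) = 0.65·0.8974 / (0.65·0.8974 + 0.1·0.1026) ≈ 0.9827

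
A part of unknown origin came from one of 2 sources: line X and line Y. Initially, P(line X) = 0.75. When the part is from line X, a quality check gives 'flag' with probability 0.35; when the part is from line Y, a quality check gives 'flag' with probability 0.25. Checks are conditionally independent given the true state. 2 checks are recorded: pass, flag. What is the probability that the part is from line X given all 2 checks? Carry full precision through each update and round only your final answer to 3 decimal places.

0.784

After 'pass': P(line X) = 0.65·0.7500 / (0.65·0.7500 + 0.75·0.2500) ≈ 0.7222
After 'flag': P(line X) = 0.35·0.7222 / (0.35·0.7222 + 0.25·0.2778) ≈ 0.7845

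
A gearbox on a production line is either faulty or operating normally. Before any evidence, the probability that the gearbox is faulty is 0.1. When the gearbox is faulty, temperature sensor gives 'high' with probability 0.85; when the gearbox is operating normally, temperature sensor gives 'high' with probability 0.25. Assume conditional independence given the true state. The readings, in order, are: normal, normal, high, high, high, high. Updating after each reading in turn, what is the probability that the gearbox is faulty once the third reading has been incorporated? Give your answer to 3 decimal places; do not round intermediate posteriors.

0.015

Each posterior becomes the prior for the next update.
After 'normal': P(faulty) = 0.15·0.1000 / (0.15·0.1000 + 0.75·0.9000) ≈ 0.0217
After 'normal': P(faulty) = 0.15·0.0217 / (0.15·0.0217 + 0.75·0.9783) ≈ 0.0044
After 'high': P(faulty) = 0.85·0.0044 / (0.85·0.0044 + 0.25·0.9956) ≈ 0.0149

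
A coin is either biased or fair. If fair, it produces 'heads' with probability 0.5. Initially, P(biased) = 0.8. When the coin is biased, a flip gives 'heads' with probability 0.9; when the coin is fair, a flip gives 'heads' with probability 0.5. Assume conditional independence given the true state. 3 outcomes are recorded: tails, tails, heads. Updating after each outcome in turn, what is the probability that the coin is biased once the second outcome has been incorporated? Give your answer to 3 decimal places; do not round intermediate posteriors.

0.138

After 'tails': P(biased) = 0.1·0.8000 / (0.1·0.8000 + 0.5·0.2000) ≈ 0.4444
After 'tails': P(biased) = 0.1·0.4444 / (0.1·0.4444 + 0.5·0.5556) ≈ 0.1379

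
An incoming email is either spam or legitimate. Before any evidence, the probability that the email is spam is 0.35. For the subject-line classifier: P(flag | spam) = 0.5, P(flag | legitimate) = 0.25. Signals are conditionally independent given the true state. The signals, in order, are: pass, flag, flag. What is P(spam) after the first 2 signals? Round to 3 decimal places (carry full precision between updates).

After 'pass': P(spam) = 0.5·0.3500 / (0.5·0.3500 + 0.75·0.6500) ≈ 0.2642
After 'flag': P(spam) = 0.5·0.2642 / (0.5·0.2642 + 0.25·0.7358) ≈ 0.4179

0.418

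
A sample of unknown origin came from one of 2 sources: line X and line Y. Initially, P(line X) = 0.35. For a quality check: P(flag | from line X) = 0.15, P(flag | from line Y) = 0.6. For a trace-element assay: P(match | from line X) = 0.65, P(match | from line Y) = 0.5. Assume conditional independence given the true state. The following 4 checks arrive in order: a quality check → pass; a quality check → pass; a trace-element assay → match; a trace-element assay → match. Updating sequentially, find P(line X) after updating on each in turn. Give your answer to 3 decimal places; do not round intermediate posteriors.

0.804

Each posterior becomes the prior for the next update.
After a quality check='pass': P(line X) = 0.85·0.3500 / (0.85·0.3500 + 0.4·0.6500) ≈ 0.5336
After a quality check='pass': P(line X) = 0.85·0.5336 / (0.85·0.5336 + 0.4·0.4664) ≈ 0.7086
After a trace-element assay='match': P(line X) = 0.65·0.7086 / (0.65·0.7086 + 0.5·0.2914) ≈ 0.7597
After a trace-element assay='match': P(line X) = 0.65·0.7597 / (0.65·0.7597 + 0.5·0.2403) ≈ 0.8043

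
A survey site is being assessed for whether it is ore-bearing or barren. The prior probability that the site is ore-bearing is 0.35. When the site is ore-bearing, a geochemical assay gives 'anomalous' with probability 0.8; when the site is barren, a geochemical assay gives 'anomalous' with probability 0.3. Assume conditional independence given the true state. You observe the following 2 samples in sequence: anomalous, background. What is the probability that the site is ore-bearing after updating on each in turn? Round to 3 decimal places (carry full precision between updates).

After 'anomalous': P(ore) = 0.8·0.3500 / (0.8·0.3500 + 0.3·0.6500) ≈ 0.5895
After 'background': P(ore) = 0.2·0.5895 / (0.2·0.5895 + 0.7·0.4105) ≈ 0.2909

0.291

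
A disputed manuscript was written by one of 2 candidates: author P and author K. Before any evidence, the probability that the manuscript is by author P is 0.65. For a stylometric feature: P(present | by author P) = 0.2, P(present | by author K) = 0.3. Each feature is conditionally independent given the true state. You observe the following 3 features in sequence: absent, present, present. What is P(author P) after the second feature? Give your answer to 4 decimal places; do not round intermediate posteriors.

0.5859

After 'absent': P(author P) = 0.8·0.6500 / (0.8·0.6500 + 0.7·0.3500) ≈ 0.6797
After 'present': P(author P) = 0.2·0.6797 / (0.2·0.6797 + 0.3·0.3203) ≈ 0.5859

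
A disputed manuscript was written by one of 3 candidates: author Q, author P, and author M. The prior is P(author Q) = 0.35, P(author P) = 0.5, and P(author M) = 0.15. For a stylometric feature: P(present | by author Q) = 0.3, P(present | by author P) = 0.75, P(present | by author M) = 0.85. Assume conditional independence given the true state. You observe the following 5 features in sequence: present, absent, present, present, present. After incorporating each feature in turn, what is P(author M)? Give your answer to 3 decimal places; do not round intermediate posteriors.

0.220

After 'present': normaliser = 0.3·0.3500 + 0.75·0.5000 + 0.85·0.1500; P(author Q) ≈ 0.1728, P(author P) ≈ 0.6173, P(author M) ≈ 0.2099
After 'absent': normaliser = 0.7·0.1728 + 0.25·0.6173 + 0.15·0.2099; P(author Q) ≈ 0.3944, P(author P) ≈ 0.5030, P(author M) ≈ 0.1026
After 'present': normaliser = 0.3·0.3944 + 0.75·0.5030 + 0.85·0.1026; P(author Q) ≈ 0.2030, P(author P) ≈ 0.6473, P(author M) ≈ 0.1497
After 'present': normaliser = 0.3·0.2030 + 0.75·0.6473 + 0.85·0.1497; P(author Q) ≈ 0.0904, P(author P) ≈ 0.7207, P(author M) ≈ 0.1889
After 'present': normaliser = 0.3·0.0904 + 0.75·0.7207 + 0.85·0.1889; P(author Q) ≈ 0.0372, P(author P) ≈ 0.7423, P(author M) ≈ 0.2204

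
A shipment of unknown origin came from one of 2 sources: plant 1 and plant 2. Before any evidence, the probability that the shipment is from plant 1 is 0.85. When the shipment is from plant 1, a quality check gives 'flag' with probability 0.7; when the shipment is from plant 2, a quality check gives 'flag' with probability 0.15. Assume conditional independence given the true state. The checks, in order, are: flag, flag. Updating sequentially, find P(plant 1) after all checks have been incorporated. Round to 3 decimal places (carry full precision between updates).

0.992

Apply Bayes' rule sequentially, carrying P(plant 1) forward.
After 'flag': P(plant 1) = 0.7·0.8500 / (0.7·0.8500 + 0.15·0.1500) ≈ 0.9636
After 'flag': P(plant 1) = 0.7·0.9636 / (0.7·0.9636 + 0.15·0.0364) ≈ 0.9920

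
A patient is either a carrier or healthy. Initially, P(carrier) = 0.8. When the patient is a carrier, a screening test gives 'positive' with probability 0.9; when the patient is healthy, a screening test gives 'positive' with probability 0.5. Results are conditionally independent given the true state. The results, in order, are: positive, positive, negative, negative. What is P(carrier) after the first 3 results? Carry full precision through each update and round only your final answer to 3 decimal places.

0.722

Each posterior becomes the prior for the next update.
After 'positive': P(carrier) = 0.9·0.8000 / (0.9·0.8000 + 0.5·0.2000) ≈ 0.8780
After 'positive': P(carrier) = 0.9·0.8780 / (0.9·0.8780 + 0.5·0.1220) ≈ 0.9284
After 'negative': P(carrier) = 0.1·0.9284 / (0.1·0.9284 + 0.5·0.0716) ≈ 0.7216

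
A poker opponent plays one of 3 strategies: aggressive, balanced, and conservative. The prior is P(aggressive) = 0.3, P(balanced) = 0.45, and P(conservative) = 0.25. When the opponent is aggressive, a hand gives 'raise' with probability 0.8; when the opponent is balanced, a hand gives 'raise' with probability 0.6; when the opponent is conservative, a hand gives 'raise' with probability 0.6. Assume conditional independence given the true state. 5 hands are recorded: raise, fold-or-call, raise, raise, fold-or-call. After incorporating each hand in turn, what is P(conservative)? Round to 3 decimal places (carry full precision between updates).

0.285

After 'raise': normaliser = 0.8·0.3000 + 0.6·0.4500 + 0.6·0.2500; P(aggressive) ≈ 0.3636, P(balanced) ≈ 0.4091, P(conservative) ≈ 0.2273
After 'fold-or-call': normaliser = 0.2·0.3636 + 0.4·0.4091 + 0.4·0.2273; P(aggressive) ≈ 0.2222, P(balanced) ≈ 0.5000, P(conservative) ≈ 0.2778
After 'raise': normaliser = 0.8·0.2222 + 0.6·0.5000 + 0.6·0.2778; P(aggressive) ≈ 0.2759, P(balanced) ≈ 0.4655, P(conservative) ≈ 0.2586
After 'raise': normaliser = 0.8·0.2759 + 0.6·0.4655 + 0.6·0.2586; P(aggressive) ≈ 0.3368, P(balanced) ≈ 0.4263, P(conservative) ≈ 0.2368
After 'fold-or-call': normaliser = 0.2·0.3368 + 0.4·0.4263 + 0.4·0.2368; P(aggressive) ≈ 0.2025, P(balanced) ≈ 0.5127, P(conservative) ≈ 0.2848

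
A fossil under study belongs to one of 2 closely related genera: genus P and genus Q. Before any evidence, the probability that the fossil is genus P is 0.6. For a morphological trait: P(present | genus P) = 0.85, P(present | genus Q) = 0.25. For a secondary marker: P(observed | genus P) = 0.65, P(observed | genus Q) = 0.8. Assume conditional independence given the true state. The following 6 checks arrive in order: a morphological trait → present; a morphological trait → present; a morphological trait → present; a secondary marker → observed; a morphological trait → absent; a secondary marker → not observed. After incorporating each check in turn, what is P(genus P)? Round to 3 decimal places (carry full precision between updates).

0.944

Apply Bayes' rule sequentially, carrying P(genus P) forward.
After a morphological trait='present': P(genus P) = 0.85·0.6000 / (0.85·0.6000 + 0.25·0.4000) ≈ 0.8361
After a morphological trait='present': P(genus P) = 0.85·0.8361 / (0.85·0.8361 + 0.25·0.1639) ≈ 0.9455
After a morphological trait='present': P(genus P) = 0.85·0.9455 / (0.85·0.9455 + 0.25·0.0545) ≈ 0.9833
After a secondary marker='observed': P(genus P) = 0.65·0.9833 / (0.65·0.9833 + 0.8·0.0167) ≈ 0.9796
After a morphological trait='absent': P(genus P) = 0.15·0.9796 / (0.15·0.9796 + 0.75·0.0204) ≈ 0.9055
After a secondary marker='not observed': P(genus P) = 0.35·0.9055 / (0.35·0.9055 + 0.2·0.0945) ≈ 0.9437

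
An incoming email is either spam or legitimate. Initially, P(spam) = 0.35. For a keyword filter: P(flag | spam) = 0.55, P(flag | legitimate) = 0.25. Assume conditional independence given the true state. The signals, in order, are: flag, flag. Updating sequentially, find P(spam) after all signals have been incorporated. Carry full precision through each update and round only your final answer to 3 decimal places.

Apply Bayes' rule sequentially, carrying P(spam) forward.
After 'flag': P(spam) = 0.55·0.3500 / (0.55·0.3500 + 0.25·0.6500) ≈ 0.5423
After 'flag': P(spam) = 0.55·0.5423 / (0.55·0.5423 + 0.25·0.4577) ≈ 0.7227

0.723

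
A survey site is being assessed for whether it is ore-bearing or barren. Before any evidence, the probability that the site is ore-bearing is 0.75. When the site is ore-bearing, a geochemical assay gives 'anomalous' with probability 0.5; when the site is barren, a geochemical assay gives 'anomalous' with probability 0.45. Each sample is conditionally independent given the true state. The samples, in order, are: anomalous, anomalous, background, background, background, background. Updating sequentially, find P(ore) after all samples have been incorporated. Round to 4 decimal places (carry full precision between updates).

0.7167

After 'anomalous': P(ore) = 0.5·0.7500 / (0.5·0.7500 + 0.45·0.2500) ≈ 0.7692
After 'anomalous': P(ore) = 0.5·0.7692 / (0.5·0.7692 + 0.45·0.2308) ≈ 0.7874
After 'background': P(ore) = 0.5·0.7874 / (0.5·0.7874 + 0.55·0.2126) ≈ 0.7710
After 'background': P(ore) = 0.5·0.7710 / (0.5·0.7710 + 0.55·0.2290) ≈ 0.7537
After 'background': P(ore) = 0.5·0.7537 / (0.5·0.7537 + 0.55·0.2463) ≈ 0.7356
After 'background': P(ore) = 0.5·0.7356 / (0.5·0.7356 + 0.55·0.2644) ≈ 0.7167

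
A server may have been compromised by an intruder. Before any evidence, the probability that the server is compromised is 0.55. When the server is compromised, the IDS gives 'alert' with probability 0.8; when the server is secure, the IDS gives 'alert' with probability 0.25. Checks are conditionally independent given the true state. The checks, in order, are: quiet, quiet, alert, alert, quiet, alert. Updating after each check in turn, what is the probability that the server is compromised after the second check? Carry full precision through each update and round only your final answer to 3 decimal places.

Apply Bayes' rule sequentially, carrying P(compromised) forward.
After 'quiet': P(compromised) = 0.2·0.5500 / (0.2·0.5500 + 0.75·0.4500) ≈ 0.2458
After 'quiet': P(compromised) = 0.2·0.2458 / (0.2·0.2458 + 0.75·0.7542) ≈ 0.0800

0.080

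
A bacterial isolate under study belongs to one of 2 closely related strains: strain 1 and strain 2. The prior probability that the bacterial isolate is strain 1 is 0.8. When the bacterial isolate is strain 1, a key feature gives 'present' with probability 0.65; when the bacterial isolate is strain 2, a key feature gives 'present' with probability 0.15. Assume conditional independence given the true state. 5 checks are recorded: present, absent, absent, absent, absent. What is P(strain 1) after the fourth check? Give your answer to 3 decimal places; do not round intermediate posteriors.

Apply Bayes' rule sequentially, carrying P(strain 1) forward.
After 'present': P(strain 1) = 0.65·0.8000 / (0.65·0.8000 + 0.15·0.2000) ≈ 0.9455
After 'absent': P(strain 1) = 0.35·0.9455 / (0.35·0.9455 + 0.85·0.0545) ≈ 0.8771
After 'absent': P(strain 1) = 0.35·0.8771 / (0.35·0.8771 + 0.85·0.1229) ≈ 0.7461
After 'absent': P(strain 1) = 0.35·0.7461 / (0.35·0.7461 + 0.85·0.2539) ≈ 0.5475

0.548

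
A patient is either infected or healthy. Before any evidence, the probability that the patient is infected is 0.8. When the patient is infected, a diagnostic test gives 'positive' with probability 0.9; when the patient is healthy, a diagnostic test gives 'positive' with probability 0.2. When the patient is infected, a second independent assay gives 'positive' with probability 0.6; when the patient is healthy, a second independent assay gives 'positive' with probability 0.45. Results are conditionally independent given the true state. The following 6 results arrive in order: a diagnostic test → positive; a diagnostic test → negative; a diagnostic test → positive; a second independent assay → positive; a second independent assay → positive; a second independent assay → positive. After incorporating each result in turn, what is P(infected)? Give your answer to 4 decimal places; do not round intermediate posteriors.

After a diagnostic test='positive': P(infected) = 0.9·0.8000 / (0.9·0.8000 + 0.2·0.2000) ≈ 0.9474
After a diagnostic test='negative': P(infected) = 0.1·0.9474 / (0.1·0.9474 + 0.8·0.0526) ≈ 0.6923
After a diagnostic test='positive': P(infected) = 0.9·0.6923 / (0.9·0.6923 + 0.2·0.3077) ≈ 0.9101
After a second independent assay='positive': P(infected) = 0.6·0.9101 / (0.6·0.9101 + 0.45·0.0899) ≈ 0.9310
After a second independent assay='positive': P(infected) = 0.6·0.9310 / (0.6·0.9310 + 0.45·0.0690) ≈ 0.9474
After a second independent assay='positive': P(infected) = 0.6·0.9474 / (0.6·0.9474 + 0.45·0.0526) ≈ 0.9600

0.9600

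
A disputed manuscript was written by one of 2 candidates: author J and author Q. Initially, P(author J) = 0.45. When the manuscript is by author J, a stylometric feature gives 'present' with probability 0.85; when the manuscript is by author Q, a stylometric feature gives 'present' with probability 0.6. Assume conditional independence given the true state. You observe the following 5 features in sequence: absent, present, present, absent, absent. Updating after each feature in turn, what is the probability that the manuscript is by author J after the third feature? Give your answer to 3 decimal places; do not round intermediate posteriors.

0.381

After 'absent': P(author J) = 0.15·0.4500 / (0.15·0.4500 + 0.4·0.5500) ≈ 0.2348
After 'present': P(author J) = 0.85·0.2348 / (0.85·0.2348 + 0.6·0.7652) ≈ 0.3030
After 'present': P(author J) = 0.85·0.3030 / (0.85·0.3030 + 0.6·0.6970) ≈ 0.3811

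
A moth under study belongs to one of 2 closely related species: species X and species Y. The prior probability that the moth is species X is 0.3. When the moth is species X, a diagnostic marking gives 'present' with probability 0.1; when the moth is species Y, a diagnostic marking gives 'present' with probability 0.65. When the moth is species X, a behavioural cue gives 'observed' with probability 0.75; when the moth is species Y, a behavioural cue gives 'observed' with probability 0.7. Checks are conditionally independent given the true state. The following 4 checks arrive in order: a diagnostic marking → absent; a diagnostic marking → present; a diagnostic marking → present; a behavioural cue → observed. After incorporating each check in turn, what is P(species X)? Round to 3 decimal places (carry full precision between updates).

0.027

Apply Bayes' rule sequentially, carrying P(species X) forward.
After a diagnostic marking='absent': P(species X) = 0.9·0.3000 / (0.9·0.3000 + 0.35·0.7000) ≈ 0.5243
After a diagnostic marking='present': P(species X) = 0.1·0.5243 / (0.1·0.5243 + 0.65·0.4757) ≈ 0.1450
After a diagnostic marking='present': P(species X) = 0.1·0.1450 / (0.1·0.1450 + 0.65·0.8550) ≈ 0.0254
After a behavioural cue='observed': P(species X) = 0.75·0.0254 / (0.75·0.0254 + 0.7·0.9746) ≈ 0.0272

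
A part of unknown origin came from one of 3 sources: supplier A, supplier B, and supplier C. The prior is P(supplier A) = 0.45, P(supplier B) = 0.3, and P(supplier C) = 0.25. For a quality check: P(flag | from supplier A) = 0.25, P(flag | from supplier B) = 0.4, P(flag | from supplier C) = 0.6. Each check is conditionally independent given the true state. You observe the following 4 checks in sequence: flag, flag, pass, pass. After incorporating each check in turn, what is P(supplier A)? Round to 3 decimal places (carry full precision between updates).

0.333

After 'flag': normaliser = 0.25·0.4500 + 0.4·0.3000 + 0.6·0.2500; P(supplier A) ≈ 0.2941, P(supplier B) ≈ 0.3137, P(supplier C) ≈ 0.3922
After 'flag': normaliser = 0.25·0.2941 + 0.4·0.3137 + 0.6·0.3922; P(supplier A) ≈ 0.1693, P(supplier B) ≈ 0.2889, P(supplier C) ≈ 0.5418
After 'pass': normaliser = 0.75·0.1693 + 0.6·0.2889 + 0.4·0.5418; P(supplier A) ≈ 0.2456, P(supplier B) ≈ 0.3353, P(supplier C) ≈ 0.4191
After 'pass': normaliser = 0.75·0.2456 + 0.6·0.3353 + 0.4·0.4191; P(supplier A) ≈ 0.3331, P(supplier B) ≈ 0.3638, P(supplier C) ≈ 0.3032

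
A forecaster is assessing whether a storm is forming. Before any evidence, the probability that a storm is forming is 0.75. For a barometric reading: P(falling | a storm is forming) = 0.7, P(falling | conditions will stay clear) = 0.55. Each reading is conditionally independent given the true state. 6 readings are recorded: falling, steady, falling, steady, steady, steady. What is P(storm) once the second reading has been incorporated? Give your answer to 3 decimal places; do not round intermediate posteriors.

Each posterior becomes the prior for the next update.
After 'falling': P(storm) = 0.7·0.7500 / (0.7·0.7500 + 0.55·0.2500) ≈ 0.7925
After 'steady': P(storm) = 0.3·0.7925 / (0.3·0.7925 + 0.45·0.2075) ≈ 0.7179

0.718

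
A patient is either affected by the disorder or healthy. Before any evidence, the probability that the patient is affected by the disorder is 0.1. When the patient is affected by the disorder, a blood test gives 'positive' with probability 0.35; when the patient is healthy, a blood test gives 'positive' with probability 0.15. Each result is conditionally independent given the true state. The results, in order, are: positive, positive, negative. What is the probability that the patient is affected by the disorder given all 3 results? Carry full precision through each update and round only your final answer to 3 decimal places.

0.316

After 'positive': P(affected) = 0.35·0.1000 / (0.35·0.1000 + 0.15·0.9000) ≈ 0.2059
After 'positive': P(affected) = 0.35·0.2059 / (0.35·0.2059 + 0.15·0.7941) ≈ 0.3769
After 'negative': P(affected) = 0.65·0.3769 / (0.65·0.3769 + 0.85·0.6231) ≈ 0.3163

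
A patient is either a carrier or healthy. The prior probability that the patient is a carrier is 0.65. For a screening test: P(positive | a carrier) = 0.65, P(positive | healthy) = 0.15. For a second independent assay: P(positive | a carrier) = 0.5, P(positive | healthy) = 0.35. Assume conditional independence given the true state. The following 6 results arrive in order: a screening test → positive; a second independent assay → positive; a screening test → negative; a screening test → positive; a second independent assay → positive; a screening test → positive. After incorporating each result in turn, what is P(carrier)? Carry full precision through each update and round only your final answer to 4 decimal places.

0.9922

After a screening test='positive': P(carrier) = 0.65·0.6500 / (0.65·0.6500 + 0.15·0.3500) ≈ 0.8895
After a second independent assay='positive': P(carrier) = 0.5·0.8895 / (0.5·0.8895 + 0.35·0.1105) ≈ 0.9200
After a screening test='negative': P(carrier) = 0.35·0.9200 / (0.35·0.9200 + 0.85·0.0800) ≈ 0.8256
After a screening test='positive': P(carrier) = 0.65·0.8256 / (0.65·0.8256 + 0.15·0.1744) ≈ 0.9535
After a second independent assay='positive': P(carrier) = 0.5·0.9535 / (0.5·0.9535 + 0.35·0.0465) ≈ 0.9670
After a screening test='positive': P(carrier) = 0.65·0.9670 / (0.65·0.9670 + 0.15·0.0330) ≈ 0.9922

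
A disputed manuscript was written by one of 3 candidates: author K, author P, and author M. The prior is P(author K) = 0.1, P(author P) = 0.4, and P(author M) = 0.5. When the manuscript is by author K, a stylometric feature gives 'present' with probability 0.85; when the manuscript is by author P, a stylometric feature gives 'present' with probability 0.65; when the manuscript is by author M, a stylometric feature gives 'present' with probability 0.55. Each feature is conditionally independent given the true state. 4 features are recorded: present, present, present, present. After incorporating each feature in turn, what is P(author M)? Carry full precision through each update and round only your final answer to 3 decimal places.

0.270

After 'present': normaliser = 0.85·0.1000 + 0.65·0.4000 + 0.55·0.5000; P(author K) ≈ 0.1371, P(author P) ≈ 0.4194, P(author M) ≈ 0.4435
After 'present': normaliser = 0.85·0.1371 + 0.65·0.4194 + 0.55·0.4435; P(author K) ≈ 0.1841, P(author P) ≈ 0.4306, P(author M) ≈ 0.3854
After 'present': normaliser = 0.85·0.1841 + 0.65·0.4306 + 0.55·0.3854; P(author K) ≈ 0.2414, P(author P) ≈ 0.4317, P(author M) ≈ 0.3269
After 'present': normaliser = 0.85·0.2414 + 0.65·0.4317 + 0.55·0.3269; P(author K) ≈ 0.3082, P(author P) ≈ 0.4216, P(author M) ≈ 0.2702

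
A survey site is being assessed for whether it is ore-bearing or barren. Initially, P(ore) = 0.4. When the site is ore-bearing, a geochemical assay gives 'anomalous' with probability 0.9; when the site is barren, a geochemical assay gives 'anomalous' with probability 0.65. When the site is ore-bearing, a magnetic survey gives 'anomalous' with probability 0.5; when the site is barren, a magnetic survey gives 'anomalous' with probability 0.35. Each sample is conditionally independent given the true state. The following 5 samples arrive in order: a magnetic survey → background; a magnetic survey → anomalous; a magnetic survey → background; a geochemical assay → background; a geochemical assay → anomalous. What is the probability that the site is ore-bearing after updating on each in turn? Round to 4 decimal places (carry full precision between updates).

After a magnetic survey='background': P(ore) = 0.5·0.4000 / (0.5·0.4000 + 0.65·0.6000) ≈ 0.3390
After a magnetic survey='anomalous': P(ore) = 0.5·0.3390 / (0.5·0.3390 + 0.35·0.6610) ≈ 0.4228
After a magnetic survey='background': P(ore) = 0.5·0.4228 / (0.5·0.4228 + 0.65·0.5772) ≈ 0.3604
After a geochemical assay='background': P(ore) = 0.1·0.3604 / (0.1·0.3604 + 0.35·0.6396) ≈ 0.1387
After a geochemical assay='anomalous': P(ore) = 0.9·0.1387 / (0.9·0.1387 + 0.65·0.8613) ≈ 0.1823

0.1823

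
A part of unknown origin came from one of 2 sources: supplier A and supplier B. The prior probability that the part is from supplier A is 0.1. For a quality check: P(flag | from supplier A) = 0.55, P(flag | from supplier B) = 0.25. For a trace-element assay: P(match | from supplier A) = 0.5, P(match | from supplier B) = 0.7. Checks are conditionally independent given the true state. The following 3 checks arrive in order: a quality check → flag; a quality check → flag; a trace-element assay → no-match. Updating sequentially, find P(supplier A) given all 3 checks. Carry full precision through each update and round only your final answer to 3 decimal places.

0.473

Apply Bayes' rule sequentially, carrying P(supplier A) forward.
After a quality check='flag': P(supplier A) = 0.55·0.1000 / (0.55·0.1000 + 0.25·0.9000) ≈ 0.1964
After a quality check='flag': P(supplier A) = 0.55·0.1964 / (0.55·0.1964 + 0.25·0.8036) ≈ 0.3497
After a trace-element assay='no-match': P(supplier A) = 0.5·0.3497 / (0.5·0.3497 + 0.3·0.6503) ≈ 0.4727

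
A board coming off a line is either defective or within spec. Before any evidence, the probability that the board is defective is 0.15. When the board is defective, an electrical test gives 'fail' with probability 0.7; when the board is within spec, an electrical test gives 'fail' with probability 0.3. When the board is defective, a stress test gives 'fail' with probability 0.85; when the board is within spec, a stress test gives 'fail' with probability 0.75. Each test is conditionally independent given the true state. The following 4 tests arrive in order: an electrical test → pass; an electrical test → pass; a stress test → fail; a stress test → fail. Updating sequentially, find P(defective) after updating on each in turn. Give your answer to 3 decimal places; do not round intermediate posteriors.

After an electrical test='pass': P(defective) = 0.3·0.1500 / (0.3·0.1500 + 0.7·0.8500) ≈ 0.0703
After an electrical test='pass': P(defective) = 0.3·0.0703 / (0.3·0.0703 + 0.7·0.9297) ≈ 0.0314
After a stress test='fail': P(defective) = 0.85·0.0314 / (0.85·0.0314 + 0.75·0.9686) ≈ 0.0354
After a stress test='fail': P(defective) = 0.85·0.0354 / (0.85·0.0354 + 0.75·0.9646) ≈ 0.0400

0.040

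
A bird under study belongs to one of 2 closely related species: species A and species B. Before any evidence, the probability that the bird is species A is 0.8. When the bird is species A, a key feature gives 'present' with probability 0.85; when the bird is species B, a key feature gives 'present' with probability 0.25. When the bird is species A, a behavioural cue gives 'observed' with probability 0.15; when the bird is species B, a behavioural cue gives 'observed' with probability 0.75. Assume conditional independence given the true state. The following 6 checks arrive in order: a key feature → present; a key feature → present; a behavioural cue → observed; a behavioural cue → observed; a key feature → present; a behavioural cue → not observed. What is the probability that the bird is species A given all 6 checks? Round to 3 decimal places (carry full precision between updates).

After a key feature='present': P(species A) = 0.85·0.8000 / (0.85·0.8000 + 0.25·0.2000) ≈ 0.9315
After a key feature='present': P(species A) = 0.85·0.9315 / (0.85·0.9315 + 0.25·0.0685) ≈ 0.9788
After a behavioural cue='observed': P(species A) = 0.15·0.9788 / (0.15·0.9788 + 0.75·0.0212) ≈ 0.9024
After a behavioural cue='observed': P(species A) = 0.15·0.9024 / (0.15·0.9024 + 0.75·0.0976) ≈ 0.6491
After a key feature='present': P(species A) = 0.85·0.6491 / (0.85·0.6491 + 0.25·0.3509) ≈ 0.8628
After a behavioural cue='not observed': P(species A) = 0.85·0.8628 / (0.85·0.8628 + 0.25·0.1372) ≈ 0.9553

0.955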